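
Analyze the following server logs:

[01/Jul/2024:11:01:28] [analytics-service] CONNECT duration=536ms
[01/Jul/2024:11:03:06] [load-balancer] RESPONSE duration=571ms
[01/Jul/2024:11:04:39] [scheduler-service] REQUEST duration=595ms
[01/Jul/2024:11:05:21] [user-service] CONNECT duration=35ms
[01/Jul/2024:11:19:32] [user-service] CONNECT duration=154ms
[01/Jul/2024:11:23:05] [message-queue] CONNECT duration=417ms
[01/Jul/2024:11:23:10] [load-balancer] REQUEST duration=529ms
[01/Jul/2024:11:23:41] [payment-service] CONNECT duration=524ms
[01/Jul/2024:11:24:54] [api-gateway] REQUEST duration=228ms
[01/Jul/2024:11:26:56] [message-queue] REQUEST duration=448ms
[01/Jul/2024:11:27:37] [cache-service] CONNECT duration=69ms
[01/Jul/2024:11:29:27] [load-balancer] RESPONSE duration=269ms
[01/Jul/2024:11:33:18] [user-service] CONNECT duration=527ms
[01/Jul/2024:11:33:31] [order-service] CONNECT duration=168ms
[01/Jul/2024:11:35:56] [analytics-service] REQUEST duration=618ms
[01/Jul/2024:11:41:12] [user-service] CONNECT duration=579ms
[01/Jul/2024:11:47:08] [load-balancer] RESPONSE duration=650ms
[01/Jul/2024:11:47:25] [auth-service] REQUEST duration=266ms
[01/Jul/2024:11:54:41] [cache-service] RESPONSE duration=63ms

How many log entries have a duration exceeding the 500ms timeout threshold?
9

To count timeouts:

1. Threshold: 500ms
2. Extract duration from each log entry
3. Count entries where duration > 500
4. Timeout count: 9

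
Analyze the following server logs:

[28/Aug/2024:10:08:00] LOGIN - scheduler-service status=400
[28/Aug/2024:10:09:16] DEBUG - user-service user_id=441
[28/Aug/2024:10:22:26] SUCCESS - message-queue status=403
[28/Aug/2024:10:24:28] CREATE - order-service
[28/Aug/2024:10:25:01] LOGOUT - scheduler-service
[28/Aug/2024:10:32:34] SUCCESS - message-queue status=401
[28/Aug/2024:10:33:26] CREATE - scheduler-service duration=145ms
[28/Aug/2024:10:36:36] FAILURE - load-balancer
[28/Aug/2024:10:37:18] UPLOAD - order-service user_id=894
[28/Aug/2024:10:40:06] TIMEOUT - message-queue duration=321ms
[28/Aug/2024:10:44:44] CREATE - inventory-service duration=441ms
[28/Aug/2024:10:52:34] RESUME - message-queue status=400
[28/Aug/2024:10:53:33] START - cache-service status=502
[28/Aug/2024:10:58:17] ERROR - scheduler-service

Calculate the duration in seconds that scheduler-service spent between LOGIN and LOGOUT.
1021

To calculate state duration:

1. Find LOGIN event for scheduler-service: 28/Aug/2024:10:08:00
2. Find LOGOUT event for scheduler-service: 28/Aug/2024:10:25:01
3. Calculate duration: 28/Aug/2024:10:25:01 - 28/Aug/2024:10:08:00 = 1021 seconds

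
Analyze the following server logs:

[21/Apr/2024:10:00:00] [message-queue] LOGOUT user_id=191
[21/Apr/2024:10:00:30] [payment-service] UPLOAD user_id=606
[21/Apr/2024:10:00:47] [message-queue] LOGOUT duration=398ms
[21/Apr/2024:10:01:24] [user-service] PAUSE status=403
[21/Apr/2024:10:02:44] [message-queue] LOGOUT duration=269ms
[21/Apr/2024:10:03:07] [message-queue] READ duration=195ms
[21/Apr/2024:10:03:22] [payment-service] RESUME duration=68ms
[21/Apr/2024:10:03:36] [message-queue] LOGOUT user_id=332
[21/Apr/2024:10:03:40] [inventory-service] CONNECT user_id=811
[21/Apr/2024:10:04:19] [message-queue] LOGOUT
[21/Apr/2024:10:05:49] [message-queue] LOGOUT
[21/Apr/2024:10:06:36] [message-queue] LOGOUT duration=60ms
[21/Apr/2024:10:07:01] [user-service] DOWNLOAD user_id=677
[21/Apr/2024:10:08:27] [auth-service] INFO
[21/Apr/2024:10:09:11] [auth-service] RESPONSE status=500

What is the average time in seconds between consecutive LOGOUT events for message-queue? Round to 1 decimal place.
66.0

To calculate average interval:

1. Find all LOGOUT events for message-queue in order
2. Calculate time gaps between consecutive events
3. Compute mean of gaps: 396 / 6 = 66.0 seconds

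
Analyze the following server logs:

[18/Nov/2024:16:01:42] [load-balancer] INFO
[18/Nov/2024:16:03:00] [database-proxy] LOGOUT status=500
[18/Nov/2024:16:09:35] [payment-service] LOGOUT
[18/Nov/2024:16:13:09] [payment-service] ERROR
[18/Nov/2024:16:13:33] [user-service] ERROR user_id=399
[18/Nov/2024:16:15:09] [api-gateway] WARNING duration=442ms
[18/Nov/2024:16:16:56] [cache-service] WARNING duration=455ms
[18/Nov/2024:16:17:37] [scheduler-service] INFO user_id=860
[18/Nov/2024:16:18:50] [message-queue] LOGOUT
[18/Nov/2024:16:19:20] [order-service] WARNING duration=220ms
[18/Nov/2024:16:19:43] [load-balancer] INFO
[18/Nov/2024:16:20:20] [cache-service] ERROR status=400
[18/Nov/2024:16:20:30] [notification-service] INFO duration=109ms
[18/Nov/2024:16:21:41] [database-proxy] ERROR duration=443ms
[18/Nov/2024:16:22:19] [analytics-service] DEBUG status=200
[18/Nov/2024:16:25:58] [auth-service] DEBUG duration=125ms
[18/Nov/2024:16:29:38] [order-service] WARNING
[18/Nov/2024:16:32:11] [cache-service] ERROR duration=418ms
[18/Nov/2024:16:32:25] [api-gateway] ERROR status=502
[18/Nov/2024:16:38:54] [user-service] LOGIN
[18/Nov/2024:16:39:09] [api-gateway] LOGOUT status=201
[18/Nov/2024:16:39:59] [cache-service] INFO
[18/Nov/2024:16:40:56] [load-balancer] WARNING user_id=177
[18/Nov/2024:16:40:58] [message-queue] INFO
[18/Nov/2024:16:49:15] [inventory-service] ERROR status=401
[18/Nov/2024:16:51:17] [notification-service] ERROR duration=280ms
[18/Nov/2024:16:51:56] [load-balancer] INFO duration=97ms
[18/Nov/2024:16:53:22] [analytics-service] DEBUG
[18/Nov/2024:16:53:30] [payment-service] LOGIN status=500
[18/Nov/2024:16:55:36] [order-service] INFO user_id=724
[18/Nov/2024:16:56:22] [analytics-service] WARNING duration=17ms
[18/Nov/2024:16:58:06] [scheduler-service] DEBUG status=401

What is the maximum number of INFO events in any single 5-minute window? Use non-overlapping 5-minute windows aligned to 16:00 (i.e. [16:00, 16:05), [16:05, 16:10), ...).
2

To find the burst window:

1. Divide the log period into non-overlapping 5-minute windows starting at 16:00
2. Count INFO events in each window
3. Find the window with maximum count
4. Maximum events in a window: 2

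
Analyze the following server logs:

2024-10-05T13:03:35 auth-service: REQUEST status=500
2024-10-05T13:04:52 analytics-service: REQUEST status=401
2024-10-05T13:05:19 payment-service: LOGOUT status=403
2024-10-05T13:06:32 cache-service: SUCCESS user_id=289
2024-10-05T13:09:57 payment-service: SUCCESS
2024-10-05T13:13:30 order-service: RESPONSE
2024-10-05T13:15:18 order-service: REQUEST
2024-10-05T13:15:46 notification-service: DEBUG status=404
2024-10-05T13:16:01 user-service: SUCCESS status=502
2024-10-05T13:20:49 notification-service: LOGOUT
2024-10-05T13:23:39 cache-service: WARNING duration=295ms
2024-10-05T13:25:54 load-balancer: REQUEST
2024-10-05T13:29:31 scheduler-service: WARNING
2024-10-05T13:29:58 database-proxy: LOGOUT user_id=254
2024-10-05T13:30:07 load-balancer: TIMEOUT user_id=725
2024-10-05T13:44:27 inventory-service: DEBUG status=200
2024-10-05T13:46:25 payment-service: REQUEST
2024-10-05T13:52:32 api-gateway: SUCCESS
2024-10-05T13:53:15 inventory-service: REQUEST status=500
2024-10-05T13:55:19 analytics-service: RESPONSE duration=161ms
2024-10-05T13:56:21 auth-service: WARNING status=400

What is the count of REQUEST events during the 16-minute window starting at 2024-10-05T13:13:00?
2

To count events in the time window:

1. Window boundaries: 2024-10-05T13:13:00 to 2024-10-05T13:29:00
2. Filter for REQUEST events within this window
3. Count matching events: 2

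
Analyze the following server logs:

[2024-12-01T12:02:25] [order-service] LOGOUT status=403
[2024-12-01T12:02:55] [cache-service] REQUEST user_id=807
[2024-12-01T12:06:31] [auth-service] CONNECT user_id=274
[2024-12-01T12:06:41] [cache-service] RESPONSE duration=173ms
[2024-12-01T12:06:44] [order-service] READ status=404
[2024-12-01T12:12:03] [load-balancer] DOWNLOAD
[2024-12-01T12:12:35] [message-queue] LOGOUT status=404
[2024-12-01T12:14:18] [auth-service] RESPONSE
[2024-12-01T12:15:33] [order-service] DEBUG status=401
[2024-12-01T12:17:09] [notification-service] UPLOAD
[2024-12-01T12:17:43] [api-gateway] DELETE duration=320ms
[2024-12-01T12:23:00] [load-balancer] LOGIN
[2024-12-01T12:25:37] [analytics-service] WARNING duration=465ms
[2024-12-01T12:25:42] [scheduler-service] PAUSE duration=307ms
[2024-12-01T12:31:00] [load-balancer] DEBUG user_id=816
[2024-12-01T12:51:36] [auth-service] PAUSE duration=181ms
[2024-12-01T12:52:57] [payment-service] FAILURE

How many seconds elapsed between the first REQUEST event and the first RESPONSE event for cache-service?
226

To find the time between events:

1. Locate the first REQUEST event for cache-service: 2024-12-01T12:02:55
2. Locate the first RESPONSE event for cache-service: 2024-12-01T12:06:41
3. Calculate the difference: 2024-12-01T12:06:41 - 2024-12-01T12:02:55 = 226 seconds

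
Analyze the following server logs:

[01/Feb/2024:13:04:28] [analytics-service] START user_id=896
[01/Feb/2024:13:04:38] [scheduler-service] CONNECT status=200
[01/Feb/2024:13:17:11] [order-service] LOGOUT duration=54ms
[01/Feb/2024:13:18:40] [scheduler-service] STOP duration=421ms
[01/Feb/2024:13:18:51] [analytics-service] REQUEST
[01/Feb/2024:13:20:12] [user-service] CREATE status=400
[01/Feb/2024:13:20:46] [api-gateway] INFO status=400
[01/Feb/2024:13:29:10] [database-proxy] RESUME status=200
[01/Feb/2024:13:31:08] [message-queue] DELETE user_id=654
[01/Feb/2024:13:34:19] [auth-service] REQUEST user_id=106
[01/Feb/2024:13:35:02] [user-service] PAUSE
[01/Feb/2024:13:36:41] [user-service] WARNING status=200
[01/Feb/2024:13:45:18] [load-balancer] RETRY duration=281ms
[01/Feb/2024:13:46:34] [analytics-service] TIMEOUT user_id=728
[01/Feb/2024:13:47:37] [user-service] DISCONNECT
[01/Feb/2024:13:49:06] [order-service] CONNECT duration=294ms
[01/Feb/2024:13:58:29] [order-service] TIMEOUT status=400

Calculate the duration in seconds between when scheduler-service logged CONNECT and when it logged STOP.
842

To find the time between events:

1. Locate the first CONNECT event for scheduler-service: 01/Feb/2024:13:04:38
2. Locate the first STOP event for scheduler-service: 01/Feb/2024:13:18:40
3. Calculate the difference: 01/Feb/2024:13:18:40 - 01/Feb/2024:13:04:38 = 842 seconds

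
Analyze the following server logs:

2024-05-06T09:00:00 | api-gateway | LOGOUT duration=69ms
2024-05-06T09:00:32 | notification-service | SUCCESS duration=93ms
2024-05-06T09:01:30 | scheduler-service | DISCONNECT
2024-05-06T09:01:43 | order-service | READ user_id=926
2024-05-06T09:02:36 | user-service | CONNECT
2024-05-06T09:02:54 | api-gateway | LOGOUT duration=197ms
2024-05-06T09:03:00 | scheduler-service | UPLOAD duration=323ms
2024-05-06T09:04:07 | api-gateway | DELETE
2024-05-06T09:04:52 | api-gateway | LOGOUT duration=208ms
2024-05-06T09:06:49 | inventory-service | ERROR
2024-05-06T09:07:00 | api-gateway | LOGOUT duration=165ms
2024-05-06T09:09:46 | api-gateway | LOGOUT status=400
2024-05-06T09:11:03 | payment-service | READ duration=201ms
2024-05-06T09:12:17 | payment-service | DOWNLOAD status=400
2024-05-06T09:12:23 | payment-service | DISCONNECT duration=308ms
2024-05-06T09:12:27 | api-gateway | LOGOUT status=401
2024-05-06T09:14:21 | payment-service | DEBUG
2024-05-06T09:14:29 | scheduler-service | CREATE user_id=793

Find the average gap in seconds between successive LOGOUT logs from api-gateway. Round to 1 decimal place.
149.4

To calculate average interval:

1. Find all LOGOUT events for api-gateway in order
2. Calculate time gaps between consecutive events
3. Compute mean of gaps: 747 / 5 = 149.4 seconds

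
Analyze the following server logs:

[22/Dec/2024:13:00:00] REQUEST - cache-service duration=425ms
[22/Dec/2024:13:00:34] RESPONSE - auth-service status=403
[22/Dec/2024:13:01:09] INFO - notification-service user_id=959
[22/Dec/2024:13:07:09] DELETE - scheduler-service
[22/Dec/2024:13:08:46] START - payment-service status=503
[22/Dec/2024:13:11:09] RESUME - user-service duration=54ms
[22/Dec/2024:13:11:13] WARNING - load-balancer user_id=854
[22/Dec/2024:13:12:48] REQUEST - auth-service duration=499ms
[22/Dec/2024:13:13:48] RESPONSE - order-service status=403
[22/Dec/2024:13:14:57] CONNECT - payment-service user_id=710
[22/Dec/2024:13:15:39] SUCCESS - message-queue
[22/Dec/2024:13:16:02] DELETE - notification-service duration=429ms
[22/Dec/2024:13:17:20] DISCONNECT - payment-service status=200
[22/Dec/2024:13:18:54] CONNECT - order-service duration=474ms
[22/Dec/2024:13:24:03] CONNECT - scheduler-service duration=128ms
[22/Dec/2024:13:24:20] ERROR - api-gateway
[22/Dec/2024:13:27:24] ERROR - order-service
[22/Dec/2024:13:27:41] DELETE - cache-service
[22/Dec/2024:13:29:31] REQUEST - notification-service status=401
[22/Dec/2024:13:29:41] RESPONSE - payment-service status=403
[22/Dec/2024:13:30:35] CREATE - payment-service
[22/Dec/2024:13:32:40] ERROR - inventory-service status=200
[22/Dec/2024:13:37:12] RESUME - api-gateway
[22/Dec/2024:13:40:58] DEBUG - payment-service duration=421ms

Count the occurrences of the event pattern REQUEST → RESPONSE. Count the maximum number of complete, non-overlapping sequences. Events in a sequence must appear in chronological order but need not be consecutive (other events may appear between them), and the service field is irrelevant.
3

To count sequences:

1. Look for pattern: REQUEST → RESPONSE
2. Greedily scan the log in chronological order, matching each sequence element in turn (ignoring service)
3. Each time the full pattern completes, increment the count and restart matching from the next event
4. Complete non-overlapping sequences found: 3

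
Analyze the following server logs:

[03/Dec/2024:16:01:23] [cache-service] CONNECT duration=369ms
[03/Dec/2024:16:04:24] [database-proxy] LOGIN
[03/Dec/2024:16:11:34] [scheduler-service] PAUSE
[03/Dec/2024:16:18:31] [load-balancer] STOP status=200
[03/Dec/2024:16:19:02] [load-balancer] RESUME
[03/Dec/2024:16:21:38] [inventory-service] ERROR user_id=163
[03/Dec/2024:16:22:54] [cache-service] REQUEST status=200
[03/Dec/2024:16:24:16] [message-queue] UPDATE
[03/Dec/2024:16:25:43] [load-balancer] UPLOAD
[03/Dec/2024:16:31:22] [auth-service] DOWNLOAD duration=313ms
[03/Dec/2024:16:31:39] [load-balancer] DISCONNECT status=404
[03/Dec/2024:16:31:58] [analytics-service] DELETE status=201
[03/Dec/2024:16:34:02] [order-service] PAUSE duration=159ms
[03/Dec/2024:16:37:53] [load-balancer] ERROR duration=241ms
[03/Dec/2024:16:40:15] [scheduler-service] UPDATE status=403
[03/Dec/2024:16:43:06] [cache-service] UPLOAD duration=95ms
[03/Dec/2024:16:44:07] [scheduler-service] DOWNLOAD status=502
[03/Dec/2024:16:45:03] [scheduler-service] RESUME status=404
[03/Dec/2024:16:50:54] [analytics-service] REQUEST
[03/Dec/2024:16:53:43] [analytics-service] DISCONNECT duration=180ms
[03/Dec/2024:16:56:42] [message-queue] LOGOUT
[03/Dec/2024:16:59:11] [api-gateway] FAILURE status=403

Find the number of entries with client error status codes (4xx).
4

To find matching entries:

1. Pattern to match: client error status codes (4xx)
2. Scan each log entry for the pattern
3. Count matches: 4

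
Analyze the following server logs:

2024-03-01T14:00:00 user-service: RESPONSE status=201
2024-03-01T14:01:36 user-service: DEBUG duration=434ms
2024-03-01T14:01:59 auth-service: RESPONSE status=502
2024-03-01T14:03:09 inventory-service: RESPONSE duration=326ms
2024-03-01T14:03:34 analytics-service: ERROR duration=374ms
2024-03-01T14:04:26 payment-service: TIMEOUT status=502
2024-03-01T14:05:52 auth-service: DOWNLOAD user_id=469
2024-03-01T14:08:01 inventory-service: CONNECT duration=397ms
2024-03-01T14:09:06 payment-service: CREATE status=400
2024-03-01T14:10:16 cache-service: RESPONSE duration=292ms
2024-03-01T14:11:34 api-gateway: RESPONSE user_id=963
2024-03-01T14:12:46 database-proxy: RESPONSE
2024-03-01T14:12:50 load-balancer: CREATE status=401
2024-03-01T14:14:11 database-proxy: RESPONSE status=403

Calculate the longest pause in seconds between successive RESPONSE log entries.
427

To find the longest gap:

1. Extract all RESPONSE events in chronological order
2. Calculate time differences between consecutive events
3. Find the maximum difference
4. Longest gap: 427 seconds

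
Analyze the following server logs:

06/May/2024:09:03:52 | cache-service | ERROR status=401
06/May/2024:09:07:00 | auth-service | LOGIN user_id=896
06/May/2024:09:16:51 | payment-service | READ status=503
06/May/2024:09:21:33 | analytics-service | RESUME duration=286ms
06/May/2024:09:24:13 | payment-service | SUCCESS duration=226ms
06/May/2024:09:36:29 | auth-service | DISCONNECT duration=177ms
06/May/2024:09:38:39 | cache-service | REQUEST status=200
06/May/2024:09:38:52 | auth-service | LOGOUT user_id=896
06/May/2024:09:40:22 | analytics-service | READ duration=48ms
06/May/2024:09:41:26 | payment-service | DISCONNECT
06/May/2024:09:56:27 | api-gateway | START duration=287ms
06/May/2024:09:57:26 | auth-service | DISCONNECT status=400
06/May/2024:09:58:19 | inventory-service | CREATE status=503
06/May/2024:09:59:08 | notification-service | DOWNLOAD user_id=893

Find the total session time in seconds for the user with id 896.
1912

To calculate session duration:

1. Find LOGIN event for user_id=896: 06/May/2024:09:07:00
2. Find LOGOUT event for user_id=896: 06/May/2024:09:38:52
3. Session duration: 06/May/2024:09:38:52 - 06/May/2024:09:07:00 = 1912 seconds (31 minutes)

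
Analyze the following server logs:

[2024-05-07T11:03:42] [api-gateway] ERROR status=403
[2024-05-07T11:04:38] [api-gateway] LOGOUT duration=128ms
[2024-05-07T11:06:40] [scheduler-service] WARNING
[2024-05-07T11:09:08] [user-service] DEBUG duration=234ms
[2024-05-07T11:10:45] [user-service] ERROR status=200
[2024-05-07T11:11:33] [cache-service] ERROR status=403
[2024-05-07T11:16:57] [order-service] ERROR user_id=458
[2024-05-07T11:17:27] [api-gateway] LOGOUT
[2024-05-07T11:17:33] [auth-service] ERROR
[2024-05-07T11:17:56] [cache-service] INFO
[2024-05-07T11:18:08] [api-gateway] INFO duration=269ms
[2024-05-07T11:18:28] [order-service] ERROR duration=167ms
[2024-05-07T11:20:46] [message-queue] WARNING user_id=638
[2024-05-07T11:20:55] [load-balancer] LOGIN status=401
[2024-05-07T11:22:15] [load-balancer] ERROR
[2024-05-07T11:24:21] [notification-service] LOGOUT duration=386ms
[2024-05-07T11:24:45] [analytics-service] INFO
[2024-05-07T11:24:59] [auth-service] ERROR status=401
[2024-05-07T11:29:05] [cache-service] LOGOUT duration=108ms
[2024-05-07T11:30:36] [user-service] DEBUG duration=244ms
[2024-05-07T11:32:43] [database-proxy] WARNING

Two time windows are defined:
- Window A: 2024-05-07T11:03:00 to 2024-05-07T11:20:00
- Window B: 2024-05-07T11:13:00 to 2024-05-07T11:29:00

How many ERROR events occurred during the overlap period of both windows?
3

To find overlap events:

1. Window A: 2024-05-07T11:03:00 to 2024-05-07T11:20:00
2. Window B: 2024-05-07T11:13:00 to 2024-05-07T11:29:00
3. Overlap period: 2024-05-07T11:13:00 to 2024-05-07T11:20:00
4. Count ERROR events in overlap: 3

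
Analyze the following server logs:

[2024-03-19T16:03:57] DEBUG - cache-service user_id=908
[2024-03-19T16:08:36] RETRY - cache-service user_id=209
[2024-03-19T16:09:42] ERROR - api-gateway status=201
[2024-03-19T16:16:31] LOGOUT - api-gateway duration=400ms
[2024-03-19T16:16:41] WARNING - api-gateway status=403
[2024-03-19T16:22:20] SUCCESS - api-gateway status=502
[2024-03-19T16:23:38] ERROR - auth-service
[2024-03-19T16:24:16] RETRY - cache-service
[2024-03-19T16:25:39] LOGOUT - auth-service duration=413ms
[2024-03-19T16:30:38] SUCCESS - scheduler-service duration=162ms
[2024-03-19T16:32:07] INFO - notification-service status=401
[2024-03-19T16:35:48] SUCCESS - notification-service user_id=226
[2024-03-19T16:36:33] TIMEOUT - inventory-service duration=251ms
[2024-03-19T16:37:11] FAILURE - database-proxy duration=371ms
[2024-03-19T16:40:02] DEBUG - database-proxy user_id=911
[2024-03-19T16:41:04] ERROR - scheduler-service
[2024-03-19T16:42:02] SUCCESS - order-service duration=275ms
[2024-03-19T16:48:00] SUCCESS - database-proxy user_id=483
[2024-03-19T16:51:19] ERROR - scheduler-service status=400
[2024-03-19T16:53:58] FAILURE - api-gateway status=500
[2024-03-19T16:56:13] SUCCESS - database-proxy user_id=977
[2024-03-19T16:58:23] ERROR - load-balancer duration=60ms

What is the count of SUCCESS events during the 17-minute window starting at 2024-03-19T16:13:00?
1

To count events in the time window:

1. Window boundaries: 2024-03-19T16:13:00 to 2024-03-19T16:30:00
2. Filter for SUCCESS events within this window
3. Count matching events: 1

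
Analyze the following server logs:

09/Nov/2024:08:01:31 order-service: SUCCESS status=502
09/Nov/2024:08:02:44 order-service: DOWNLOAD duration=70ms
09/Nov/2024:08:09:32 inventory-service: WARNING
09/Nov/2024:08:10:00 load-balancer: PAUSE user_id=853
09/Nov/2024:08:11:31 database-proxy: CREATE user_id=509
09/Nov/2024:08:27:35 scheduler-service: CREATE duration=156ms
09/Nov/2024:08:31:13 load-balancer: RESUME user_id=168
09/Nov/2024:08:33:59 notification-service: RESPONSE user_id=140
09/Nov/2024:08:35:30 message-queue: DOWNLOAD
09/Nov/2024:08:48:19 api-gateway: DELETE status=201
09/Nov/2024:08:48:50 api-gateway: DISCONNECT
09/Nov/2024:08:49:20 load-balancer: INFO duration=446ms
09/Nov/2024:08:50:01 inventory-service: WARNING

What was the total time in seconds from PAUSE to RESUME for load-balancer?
1273

To calculate state duration:

1. Find PAUSE event for load-balancer: 09/Nov/2024:08:10:00
2. Find RESUME event for load-balancer: 09/Nov/2024:08:31:13
3. Calculate duration: 09/Nov/2024:08:31:13 - 09/Nov/2024:08:10:00 = 1273 seconds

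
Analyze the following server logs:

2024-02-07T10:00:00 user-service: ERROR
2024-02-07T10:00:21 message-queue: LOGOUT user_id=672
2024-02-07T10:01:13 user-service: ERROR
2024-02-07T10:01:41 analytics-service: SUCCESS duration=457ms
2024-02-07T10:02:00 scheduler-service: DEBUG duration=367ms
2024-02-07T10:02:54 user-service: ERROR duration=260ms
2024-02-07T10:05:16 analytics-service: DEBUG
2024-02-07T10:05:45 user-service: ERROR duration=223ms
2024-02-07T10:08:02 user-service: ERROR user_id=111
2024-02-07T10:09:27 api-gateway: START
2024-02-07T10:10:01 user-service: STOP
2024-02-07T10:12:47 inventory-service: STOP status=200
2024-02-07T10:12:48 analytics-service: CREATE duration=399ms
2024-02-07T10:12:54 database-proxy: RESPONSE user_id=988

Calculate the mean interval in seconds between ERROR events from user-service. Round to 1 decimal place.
120.5

To calculate average interval:

1. Find all ERROR events for user-service in order
2. Calculate time gaps between consecutive events
3. Compute mean of gaps: 482 / 4 = 120.5 seconds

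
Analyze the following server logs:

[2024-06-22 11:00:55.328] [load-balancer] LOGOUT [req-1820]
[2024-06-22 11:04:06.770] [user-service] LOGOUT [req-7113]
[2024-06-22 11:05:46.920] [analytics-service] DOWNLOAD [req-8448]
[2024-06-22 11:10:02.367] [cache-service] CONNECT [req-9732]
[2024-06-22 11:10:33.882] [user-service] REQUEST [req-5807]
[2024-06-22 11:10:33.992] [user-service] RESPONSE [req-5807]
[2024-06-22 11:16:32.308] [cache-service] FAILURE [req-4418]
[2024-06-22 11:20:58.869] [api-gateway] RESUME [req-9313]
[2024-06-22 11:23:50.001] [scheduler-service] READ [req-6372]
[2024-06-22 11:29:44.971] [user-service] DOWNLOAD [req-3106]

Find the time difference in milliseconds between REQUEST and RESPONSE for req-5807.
110

To calculate latency:

1. Find REQUEST with id req-5807: 2024-06-22 11:10:33.882
2. Find RESPONSE with id req-5807: 2024-06-22 11:10:33.992
3. Latency: 2024-06-22 11:10:33.992 - 2024-06-22 11:10:33.882 = 110ms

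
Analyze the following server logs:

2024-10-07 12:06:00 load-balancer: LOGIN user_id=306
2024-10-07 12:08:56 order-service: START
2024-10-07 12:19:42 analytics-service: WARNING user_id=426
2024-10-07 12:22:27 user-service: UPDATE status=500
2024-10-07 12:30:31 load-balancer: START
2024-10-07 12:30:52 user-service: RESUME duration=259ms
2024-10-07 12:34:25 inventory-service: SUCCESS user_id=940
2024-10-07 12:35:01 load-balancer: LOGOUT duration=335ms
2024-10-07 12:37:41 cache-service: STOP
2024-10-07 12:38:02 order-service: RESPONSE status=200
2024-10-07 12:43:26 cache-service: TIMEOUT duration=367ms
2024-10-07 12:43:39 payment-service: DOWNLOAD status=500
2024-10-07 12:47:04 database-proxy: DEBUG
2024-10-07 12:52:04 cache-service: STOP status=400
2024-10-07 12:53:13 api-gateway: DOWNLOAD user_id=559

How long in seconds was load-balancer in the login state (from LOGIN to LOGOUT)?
1741

To calculate state duration:

1. Find LOGIN event for load-balancer: 2024-10-07 12:06:00
2. Find LOGOUT event for load-balancer: 2024-10-07 12:35:01
3. Calculate duration: 2024-10-07 12:35:01 - 2024-10-07 12:06:00 = 1741 seconds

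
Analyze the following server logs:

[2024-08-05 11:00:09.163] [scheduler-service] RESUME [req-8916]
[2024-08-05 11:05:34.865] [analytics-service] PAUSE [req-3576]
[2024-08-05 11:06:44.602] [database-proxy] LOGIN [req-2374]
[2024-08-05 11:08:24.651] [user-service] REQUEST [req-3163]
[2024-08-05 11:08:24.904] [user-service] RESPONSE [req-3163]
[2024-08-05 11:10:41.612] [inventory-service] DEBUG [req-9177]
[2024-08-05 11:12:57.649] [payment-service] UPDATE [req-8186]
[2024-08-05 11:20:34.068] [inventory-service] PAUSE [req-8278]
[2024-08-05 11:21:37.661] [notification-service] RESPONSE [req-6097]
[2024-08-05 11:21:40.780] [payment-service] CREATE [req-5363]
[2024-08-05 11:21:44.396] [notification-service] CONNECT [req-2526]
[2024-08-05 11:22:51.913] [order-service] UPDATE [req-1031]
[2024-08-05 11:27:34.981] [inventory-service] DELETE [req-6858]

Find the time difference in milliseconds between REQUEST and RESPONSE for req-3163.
253

To calculate latency:

1. Find REQUEST with id req-3163: 2024-08-05 11:08:24.651
2. Find RESPONSE with id req-3163: 2024-08-05 11:08:24.904
3. Latency: 2024-08-05 11:08:24.904 - 2024-08-05 11:08:24.651 = 253ms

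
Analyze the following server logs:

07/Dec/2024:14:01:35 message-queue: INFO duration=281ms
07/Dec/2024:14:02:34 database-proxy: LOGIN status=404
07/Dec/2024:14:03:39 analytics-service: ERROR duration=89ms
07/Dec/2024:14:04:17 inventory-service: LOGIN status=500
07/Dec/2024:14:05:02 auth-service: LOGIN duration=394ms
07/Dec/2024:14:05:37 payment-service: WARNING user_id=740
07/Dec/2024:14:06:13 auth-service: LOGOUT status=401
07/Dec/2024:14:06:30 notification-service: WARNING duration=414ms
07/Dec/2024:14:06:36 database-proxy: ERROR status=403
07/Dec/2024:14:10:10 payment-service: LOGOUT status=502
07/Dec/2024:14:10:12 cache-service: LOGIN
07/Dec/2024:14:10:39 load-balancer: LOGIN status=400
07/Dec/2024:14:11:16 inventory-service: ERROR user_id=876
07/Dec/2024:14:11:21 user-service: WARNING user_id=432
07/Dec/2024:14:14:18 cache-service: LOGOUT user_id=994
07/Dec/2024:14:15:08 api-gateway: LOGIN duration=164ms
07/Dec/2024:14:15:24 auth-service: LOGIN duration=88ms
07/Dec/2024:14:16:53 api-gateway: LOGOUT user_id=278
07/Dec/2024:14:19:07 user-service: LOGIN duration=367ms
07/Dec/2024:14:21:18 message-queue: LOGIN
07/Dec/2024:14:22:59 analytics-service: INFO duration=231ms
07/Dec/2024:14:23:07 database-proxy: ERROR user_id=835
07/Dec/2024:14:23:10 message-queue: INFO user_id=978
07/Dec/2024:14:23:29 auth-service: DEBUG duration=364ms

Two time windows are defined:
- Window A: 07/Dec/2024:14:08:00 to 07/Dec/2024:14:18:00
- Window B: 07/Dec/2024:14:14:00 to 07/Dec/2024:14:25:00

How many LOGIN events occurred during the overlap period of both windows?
2

To find overlap events:

1. Window A: 07/Dec/2024:14:08:00 to 07/Dec/2024:14:18:00
2. Window B: 07/Dec/2024:14:14:00 to 07/Dec/2024:14:25:00
3. Overlap period: 07/Dec/2024:14:14:00 to 07/Dec/2024:14:18:00
4. Count LOGIN events in overlap: 2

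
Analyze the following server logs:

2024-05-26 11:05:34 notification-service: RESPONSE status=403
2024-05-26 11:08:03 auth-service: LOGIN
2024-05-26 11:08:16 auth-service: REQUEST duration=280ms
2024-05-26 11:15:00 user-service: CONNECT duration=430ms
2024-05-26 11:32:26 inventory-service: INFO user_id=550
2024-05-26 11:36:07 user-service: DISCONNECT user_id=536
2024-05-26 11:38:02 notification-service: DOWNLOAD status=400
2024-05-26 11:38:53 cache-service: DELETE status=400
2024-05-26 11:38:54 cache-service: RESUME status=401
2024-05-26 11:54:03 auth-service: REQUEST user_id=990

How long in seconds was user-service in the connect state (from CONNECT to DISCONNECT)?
1267

To calculate state duration:

1. Find CONNECT event for user-service: 2024-05-26 11:15:00
2. Find DISCONNECT event for user-service: 2024-05-26 11:36:07
3. Calculate duration: 2024-05-26 11:36:07 - 2024-05-26 11:15:00 = 1267 seconds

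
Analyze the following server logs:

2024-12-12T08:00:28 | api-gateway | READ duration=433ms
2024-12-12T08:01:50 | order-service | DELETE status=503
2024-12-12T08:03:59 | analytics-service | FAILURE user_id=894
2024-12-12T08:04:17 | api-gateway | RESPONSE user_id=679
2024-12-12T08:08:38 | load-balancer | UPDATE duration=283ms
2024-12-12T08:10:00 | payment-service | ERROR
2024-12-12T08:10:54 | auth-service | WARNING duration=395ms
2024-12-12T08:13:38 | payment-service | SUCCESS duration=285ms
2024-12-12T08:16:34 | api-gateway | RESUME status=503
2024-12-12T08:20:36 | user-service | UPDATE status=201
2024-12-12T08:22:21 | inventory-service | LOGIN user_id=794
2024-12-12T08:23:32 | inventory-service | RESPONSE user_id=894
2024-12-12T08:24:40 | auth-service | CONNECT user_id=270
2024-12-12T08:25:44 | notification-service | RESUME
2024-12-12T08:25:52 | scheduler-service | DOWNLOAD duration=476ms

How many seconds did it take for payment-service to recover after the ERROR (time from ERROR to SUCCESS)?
218

To calculate recovery time:

1. Find ERROR event for payment-service: 2024-12-12T08:10:00
2. Find next SUCCESS event for payment-service: 2024-12-12T08:13:38
3. Recovery time: 2024-12-12T08:13:38 - 2024-12-12T08:10:00 = 218 seconds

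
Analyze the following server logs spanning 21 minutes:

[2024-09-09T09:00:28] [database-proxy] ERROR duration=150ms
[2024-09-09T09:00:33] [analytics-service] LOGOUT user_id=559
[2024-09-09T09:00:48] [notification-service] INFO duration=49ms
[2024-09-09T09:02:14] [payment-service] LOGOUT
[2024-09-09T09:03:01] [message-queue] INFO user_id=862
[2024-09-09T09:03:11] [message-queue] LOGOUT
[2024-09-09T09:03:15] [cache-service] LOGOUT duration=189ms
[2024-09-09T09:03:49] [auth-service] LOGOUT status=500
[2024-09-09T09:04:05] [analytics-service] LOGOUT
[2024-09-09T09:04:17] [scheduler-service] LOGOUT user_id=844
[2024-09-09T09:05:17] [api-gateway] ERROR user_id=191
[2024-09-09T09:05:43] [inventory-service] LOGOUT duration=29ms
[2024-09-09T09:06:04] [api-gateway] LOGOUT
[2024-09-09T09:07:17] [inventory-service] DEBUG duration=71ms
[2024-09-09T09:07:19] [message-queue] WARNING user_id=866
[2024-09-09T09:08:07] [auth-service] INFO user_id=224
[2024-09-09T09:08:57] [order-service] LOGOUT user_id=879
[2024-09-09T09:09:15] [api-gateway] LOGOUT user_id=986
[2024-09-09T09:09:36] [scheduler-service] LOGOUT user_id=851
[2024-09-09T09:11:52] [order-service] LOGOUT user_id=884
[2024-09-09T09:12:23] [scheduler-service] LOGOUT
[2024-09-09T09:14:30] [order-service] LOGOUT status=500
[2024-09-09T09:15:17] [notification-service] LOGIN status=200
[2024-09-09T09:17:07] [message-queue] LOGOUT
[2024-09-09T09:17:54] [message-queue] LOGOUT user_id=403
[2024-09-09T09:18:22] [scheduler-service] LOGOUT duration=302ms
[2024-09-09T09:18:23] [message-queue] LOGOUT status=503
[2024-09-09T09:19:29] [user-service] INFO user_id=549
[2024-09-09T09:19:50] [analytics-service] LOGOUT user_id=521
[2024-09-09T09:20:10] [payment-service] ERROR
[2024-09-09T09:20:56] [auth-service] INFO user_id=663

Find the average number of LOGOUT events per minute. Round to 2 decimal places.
0.95

To calculate the rate:

1. Count total LOGOUT events: 20
2. Total time period: 21 minutes
3. Rate = 20 / 21 = 0.95 events per minute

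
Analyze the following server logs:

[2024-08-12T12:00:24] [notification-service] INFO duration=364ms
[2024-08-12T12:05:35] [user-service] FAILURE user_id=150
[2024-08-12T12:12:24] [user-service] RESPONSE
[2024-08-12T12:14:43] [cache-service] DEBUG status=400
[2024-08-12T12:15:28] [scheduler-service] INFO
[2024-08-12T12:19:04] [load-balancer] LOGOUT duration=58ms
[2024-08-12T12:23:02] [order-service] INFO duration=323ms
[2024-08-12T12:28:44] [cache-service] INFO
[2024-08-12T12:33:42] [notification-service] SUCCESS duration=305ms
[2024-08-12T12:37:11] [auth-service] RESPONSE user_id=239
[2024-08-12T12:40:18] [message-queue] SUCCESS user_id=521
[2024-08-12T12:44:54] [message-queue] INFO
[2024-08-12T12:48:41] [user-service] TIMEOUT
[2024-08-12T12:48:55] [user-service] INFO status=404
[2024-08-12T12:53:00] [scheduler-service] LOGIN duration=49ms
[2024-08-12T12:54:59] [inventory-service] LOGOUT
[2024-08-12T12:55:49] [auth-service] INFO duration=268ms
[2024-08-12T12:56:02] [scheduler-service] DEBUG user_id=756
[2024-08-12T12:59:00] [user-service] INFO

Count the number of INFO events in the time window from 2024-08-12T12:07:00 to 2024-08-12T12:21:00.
1

To count events in the time window:

1. Window boundaries: 2024-08-12T12:07:00 to 2024-08-12T12:21:00
2. Filter for INFO events within this window
3. Count matching events: 1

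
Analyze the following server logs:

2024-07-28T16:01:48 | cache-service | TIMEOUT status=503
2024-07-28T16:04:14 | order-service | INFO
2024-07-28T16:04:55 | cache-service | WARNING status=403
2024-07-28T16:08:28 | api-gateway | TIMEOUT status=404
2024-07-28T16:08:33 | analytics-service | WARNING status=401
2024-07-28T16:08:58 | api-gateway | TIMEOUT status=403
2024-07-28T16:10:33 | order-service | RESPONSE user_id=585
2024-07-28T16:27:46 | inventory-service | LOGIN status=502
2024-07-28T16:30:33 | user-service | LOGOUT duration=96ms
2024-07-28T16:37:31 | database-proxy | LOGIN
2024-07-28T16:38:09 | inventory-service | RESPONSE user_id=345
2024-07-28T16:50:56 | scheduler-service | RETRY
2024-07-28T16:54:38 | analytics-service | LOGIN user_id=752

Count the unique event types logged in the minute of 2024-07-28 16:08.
2

To count unique event types:

1. Filter events in the minute starting at 2024-07-28 16:08
2. Extract event types from matching entries
3. Count unique types: 2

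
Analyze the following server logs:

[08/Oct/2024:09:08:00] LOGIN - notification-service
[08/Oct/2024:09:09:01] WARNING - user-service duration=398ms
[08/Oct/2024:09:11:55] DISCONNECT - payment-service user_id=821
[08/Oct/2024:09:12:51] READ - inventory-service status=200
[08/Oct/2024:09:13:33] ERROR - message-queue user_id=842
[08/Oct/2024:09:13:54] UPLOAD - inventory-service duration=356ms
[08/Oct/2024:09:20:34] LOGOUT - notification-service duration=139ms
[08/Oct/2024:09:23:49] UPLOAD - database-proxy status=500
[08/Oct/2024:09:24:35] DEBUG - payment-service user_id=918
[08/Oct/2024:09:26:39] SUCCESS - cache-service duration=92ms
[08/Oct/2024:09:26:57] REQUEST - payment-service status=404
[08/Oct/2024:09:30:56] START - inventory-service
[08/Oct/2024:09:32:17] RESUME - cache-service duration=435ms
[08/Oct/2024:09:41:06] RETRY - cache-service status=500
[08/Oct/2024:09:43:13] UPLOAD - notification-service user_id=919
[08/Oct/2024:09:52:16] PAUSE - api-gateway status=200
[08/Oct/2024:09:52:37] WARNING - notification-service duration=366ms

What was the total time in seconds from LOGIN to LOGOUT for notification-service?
754

To calculate state duration:

1. Find LOGIN event for notification-service: 08/Oct/2024:09:08:00
2. Find LOGOUT event for notification-service: 08/Oct/2024:09:20:34
3. Calculate duration: 08/Oct/2024:09:20:34 - 08/Oct/2024:09:08:00 = 754 seconds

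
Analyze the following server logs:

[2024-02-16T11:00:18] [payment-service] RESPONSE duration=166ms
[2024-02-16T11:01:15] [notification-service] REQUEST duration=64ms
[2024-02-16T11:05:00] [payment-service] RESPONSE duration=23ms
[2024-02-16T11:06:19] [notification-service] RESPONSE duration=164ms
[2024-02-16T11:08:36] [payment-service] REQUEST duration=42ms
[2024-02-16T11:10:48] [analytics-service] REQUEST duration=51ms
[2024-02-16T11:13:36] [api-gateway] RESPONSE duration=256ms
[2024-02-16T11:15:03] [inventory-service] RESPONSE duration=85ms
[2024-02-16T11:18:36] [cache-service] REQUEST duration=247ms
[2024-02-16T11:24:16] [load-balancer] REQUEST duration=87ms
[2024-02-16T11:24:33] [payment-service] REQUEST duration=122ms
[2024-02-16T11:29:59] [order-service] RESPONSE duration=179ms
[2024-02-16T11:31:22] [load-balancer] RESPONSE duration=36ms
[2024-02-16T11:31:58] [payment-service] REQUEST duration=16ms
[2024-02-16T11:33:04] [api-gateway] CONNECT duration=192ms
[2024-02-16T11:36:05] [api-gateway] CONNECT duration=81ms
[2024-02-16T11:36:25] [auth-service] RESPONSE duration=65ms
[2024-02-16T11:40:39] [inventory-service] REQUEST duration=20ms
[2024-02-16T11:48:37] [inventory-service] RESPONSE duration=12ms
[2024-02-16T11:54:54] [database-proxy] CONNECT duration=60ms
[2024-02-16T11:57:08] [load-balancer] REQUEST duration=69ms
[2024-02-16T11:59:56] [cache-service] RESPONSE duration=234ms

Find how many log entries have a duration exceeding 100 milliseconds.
8

To count timeouts:

1. Threshold: 100ms
2. Extract duration from each log entry
3. Count entries where duration > 100
4. Timeout count: 8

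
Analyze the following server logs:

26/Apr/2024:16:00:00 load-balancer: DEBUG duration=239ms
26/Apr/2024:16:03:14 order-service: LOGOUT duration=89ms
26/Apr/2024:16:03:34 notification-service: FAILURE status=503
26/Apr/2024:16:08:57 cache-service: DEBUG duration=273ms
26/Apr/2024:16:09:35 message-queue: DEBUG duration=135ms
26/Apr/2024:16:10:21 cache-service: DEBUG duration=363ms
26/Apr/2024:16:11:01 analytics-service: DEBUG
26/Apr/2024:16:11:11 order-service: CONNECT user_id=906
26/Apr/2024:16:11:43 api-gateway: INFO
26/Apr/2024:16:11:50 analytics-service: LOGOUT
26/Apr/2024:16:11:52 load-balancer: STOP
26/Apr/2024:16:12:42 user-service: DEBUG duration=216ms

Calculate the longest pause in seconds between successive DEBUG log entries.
537

To find the longest gap:

1. Extract all DEBUG events in chronological order
2. Calculate time differences between consecutive events
3. Find the maximum difference
4. Longest gap: 537 seconds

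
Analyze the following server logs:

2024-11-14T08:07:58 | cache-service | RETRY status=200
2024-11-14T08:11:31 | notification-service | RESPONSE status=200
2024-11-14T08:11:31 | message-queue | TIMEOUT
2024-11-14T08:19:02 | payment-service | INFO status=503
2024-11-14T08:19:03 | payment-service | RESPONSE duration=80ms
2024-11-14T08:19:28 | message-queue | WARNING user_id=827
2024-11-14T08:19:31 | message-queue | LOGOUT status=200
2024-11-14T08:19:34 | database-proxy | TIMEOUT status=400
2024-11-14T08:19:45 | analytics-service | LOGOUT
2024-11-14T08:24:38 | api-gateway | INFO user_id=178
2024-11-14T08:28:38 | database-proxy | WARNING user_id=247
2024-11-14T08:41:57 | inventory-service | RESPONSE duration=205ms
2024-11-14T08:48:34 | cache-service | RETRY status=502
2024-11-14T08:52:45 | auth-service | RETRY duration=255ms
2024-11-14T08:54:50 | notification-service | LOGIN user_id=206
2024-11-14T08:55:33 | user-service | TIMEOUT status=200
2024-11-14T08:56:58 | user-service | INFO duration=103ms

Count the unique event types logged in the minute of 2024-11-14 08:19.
5

To count unique event types:

1. Filter events in the minute starting at 2024-11-14 08:19
2. Extract event types from matching entries
3. Count unique types: 5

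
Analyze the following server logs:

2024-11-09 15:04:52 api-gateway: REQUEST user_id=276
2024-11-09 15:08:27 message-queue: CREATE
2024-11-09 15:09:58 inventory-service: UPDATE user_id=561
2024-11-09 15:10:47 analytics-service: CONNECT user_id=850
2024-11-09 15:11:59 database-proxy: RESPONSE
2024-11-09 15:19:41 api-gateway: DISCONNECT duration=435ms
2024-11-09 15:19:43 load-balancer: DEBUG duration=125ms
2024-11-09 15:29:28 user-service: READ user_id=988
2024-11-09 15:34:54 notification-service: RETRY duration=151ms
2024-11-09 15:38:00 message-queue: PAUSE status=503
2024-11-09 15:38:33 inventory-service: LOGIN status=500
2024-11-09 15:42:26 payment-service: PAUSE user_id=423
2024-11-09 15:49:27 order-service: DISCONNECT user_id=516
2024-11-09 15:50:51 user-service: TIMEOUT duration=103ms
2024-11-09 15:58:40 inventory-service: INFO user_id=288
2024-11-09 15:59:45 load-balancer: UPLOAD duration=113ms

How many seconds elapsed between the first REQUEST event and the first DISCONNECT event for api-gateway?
889

To find the time between events:

1. Locate the first REQUEST event for api-gateway: 2024-11-09 15:04:52
2. Locate the first DISCONNECT event for api-gateway: 2024-11-09 15:19:41
3. Calculate the difference: 2024-11-09 15:19:41 - 2024-11-09 15:04:52 = 889 seconds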